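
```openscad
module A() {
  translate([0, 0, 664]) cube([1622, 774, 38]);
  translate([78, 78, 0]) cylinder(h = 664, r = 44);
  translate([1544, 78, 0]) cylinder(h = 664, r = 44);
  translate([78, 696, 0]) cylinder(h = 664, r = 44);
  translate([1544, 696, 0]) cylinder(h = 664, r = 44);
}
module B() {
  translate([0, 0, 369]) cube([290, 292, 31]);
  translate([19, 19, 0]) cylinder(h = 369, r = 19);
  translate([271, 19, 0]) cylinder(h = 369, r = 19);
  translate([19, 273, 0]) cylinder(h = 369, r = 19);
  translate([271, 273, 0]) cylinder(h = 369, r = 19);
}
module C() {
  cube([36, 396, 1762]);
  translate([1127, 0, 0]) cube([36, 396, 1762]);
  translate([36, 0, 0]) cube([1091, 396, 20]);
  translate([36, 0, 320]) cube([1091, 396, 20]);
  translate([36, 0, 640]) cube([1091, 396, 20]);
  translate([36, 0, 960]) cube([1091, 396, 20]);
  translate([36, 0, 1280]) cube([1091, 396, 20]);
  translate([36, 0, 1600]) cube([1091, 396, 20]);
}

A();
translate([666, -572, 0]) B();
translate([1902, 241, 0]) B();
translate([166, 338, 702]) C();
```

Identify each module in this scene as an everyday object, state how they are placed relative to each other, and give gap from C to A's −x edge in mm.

The bookshelf's min-x is at 166; the table's min-x is 0; gap = 166 mm.

A is a table. B is a stool. C is a bookshelf. Two stools sit around the table at the −y, +x sides. The bookshelf is on top of the table. The gap from the bookshelf to the table's −x edge is 166 mm.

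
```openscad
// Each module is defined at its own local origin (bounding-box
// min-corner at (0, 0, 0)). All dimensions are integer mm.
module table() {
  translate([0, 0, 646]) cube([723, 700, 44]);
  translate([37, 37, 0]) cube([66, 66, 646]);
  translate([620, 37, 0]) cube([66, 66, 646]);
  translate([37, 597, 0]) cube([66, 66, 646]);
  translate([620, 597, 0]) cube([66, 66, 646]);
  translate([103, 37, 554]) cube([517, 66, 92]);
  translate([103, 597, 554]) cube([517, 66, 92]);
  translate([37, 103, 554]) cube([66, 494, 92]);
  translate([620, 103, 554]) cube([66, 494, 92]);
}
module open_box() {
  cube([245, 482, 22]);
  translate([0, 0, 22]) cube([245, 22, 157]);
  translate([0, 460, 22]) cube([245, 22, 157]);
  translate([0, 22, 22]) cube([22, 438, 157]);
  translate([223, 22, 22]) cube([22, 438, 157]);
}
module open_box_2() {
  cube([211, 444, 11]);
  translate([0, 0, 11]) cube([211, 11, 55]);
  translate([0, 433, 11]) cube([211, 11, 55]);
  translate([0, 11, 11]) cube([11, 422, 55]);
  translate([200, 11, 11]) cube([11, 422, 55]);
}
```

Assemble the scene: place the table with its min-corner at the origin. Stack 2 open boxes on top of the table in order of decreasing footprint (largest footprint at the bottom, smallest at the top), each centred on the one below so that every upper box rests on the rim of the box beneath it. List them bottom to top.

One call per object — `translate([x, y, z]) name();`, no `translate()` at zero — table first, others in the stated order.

table();
translate([239, 109, 690]) open_box();
translate([256, 128, 869]) open_box_2();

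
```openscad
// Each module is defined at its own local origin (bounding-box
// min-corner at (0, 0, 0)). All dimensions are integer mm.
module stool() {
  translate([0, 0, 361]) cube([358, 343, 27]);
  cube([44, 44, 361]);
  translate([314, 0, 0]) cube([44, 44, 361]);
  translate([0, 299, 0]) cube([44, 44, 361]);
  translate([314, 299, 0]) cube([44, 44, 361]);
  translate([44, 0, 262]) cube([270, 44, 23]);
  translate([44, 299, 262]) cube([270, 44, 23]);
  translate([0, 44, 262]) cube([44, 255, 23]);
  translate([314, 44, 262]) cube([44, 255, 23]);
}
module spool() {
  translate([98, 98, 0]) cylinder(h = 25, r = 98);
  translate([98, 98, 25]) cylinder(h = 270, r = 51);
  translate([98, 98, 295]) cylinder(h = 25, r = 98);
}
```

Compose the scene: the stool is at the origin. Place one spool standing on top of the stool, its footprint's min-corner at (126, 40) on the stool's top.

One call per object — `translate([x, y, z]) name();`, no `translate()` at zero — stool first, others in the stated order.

stool();
translate([126, 40, 388]) spool();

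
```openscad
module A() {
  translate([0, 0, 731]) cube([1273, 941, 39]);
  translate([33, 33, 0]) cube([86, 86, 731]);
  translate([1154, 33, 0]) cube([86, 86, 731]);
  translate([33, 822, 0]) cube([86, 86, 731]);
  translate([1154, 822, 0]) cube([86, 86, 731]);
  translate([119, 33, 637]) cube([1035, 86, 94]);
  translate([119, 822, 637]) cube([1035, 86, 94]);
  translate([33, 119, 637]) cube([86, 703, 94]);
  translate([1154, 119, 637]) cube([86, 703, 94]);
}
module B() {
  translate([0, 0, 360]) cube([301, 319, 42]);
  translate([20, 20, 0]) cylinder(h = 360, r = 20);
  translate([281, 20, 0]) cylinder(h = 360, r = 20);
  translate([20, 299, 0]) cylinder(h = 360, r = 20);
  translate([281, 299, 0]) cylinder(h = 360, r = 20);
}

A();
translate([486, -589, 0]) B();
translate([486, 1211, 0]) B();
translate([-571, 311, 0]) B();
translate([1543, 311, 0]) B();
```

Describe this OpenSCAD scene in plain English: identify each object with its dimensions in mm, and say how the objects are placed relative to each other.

A is a table with a 1273×941 mm rectangular top, 39 mm thick, top surface at z = 770 mm, supported by four 86×86 mm square legs, each inset 33 mm from the nearest pair of top edges, running from the floor. Four apron rails, 86 mm thick and 94 mm tall, run between adjacent legs with their top edges flush with the underside of the top and their outer faces flush with the legs' outer faces.

B is a four-legged stool. The seat is 301×319 mm, 42 mm thick, top at z = 402 mm. It stands on four round legs, each 40 mm in diameter, from z = 0 to the seat underside, each leg's axis is inset half a diameter from the nearest pair of seat edges (so the leg's bounding box is flush with the corner).

Four stools sit around the table at the −y, +y, −x, +x sides.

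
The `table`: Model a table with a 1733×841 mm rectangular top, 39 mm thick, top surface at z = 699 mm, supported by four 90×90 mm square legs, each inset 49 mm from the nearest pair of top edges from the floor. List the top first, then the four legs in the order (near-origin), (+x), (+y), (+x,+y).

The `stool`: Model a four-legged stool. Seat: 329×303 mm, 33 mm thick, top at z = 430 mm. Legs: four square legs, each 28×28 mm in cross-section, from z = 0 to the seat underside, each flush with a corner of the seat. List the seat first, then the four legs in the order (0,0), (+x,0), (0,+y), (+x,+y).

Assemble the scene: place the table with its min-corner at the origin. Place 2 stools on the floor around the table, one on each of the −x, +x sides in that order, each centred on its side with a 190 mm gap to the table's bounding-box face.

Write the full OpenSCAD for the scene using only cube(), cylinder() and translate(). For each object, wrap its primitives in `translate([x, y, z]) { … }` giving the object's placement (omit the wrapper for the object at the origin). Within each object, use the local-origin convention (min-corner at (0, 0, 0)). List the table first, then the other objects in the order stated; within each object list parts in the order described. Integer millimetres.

translate([0, 0, 660]) cube([1733, 841, 39]);
translate([49, 49, 0]) cube([90, 90, 660]);
translate([1594, 49, 0]) cube([90, 90, 660]);
translate([49, 702, 0]) cube([90, 90, 660]);
translate([1594, 702, 0]) cube([90, 90, 660]);
translate([-519, 269, 0]) {
  translate([0, 0, 397]) cube([329, 303, 33]);
  cube([28, 28, 397]);
  translate([301, 0, 0]) cube([28, 28, 397]);
  translate([0, 275, 0]) cube([28, 28, 397]);
  translate([301, 275, 0]) cube([28, 28, 397]);
}
translate([1923, 269, 0]) {
  translate([0, 0, 397]) cube([329, 303, 33]);
  cube([28, 28, 397]);
  translate([301, 0, 0]) cube([28, 28, 397]);
  translate([0, 275, 0]) cube([28, 28, 397]);
  translate([301, 275, 0]) cube([28, 28, 397]);
}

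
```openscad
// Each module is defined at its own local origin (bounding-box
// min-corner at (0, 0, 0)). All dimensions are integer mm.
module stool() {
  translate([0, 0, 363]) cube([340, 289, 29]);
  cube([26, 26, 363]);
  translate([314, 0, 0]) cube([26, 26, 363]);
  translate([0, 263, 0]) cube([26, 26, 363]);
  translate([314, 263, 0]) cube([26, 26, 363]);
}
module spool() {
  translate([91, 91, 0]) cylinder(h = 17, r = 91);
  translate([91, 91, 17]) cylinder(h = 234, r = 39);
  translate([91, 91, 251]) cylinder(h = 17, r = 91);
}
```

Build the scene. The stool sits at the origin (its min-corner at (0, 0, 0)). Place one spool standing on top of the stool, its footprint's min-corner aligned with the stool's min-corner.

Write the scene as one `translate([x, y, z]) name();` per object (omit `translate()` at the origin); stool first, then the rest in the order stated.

stool();
translate([0, 0, 392]) spool();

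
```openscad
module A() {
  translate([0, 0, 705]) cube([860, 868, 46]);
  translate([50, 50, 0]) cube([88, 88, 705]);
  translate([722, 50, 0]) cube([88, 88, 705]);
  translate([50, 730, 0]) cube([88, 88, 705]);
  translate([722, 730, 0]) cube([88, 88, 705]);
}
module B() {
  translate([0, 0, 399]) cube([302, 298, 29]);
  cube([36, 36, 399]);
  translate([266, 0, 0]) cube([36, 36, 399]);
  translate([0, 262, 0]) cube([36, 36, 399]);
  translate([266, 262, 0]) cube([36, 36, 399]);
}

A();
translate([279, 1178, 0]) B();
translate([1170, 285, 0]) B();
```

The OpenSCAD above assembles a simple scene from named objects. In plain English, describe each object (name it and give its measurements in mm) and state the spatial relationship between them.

A is a rectangular dining table. The top is 860×868×46 mm with its upper surface at z = 751 mm. It stands on four 88×88 mm square legs, each inset 50 mm from the nearest pair of top edges, running from the floor to the underside of the top.

B is a simple wooden stool: a rectangular seat 302 mm (x) by 298 mm (y), 29 mm thick, top face at z = 428 mm, on four square legs, each 36×36 mm in cross-section. The legs rest on z = 0, each flush with a corner of the seat.

Two stools sit around the table at the +y, +x sides.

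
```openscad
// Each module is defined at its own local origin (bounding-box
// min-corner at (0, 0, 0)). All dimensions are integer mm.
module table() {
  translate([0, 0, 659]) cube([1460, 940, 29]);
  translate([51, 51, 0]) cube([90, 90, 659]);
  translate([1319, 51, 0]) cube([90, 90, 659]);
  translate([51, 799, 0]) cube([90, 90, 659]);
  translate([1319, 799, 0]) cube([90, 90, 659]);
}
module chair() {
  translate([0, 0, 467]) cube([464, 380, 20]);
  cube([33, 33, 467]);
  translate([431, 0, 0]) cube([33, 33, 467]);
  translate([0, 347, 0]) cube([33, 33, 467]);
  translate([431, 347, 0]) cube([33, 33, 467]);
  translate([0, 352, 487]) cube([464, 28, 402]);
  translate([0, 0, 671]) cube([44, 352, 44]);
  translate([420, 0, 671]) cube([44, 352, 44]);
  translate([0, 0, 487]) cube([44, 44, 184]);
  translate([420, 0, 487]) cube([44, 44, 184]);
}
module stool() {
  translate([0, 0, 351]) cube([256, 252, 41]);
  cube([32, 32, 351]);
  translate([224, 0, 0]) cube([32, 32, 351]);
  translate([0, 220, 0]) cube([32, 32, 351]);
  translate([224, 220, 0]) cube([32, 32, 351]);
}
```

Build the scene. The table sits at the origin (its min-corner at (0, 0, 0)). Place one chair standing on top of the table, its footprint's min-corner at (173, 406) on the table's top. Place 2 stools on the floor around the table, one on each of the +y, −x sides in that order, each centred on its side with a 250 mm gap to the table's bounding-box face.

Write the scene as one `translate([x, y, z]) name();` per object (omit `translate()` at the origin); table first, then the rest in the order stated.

table();
translate([173, 406, 688]) chair();
translate([602, 1190, 0]) stool();
translate([-506, 344, 0]) stool();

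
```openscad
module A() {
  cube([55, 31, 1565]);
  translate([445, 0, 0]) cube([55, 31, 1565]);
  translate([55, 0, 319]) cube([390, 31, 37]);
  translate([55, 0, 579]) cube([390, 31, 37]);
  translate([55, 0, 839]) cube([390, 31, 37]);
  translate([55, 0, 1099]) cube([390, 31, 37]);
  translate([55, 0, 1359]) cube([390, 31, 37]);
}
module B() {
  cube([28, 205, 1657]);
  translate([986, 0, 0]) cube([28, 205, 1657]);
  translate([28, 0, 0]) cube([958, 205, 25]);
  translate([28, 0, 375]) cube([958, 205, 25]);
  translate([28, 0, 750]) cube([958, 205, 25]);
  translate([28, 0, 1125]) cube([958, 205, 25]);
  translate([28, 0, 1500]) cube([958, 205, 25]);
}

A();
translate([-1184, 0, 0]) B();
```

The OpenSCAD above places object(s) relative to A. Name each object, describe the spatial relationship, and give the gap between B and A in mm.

The bookshelf's nearest face is 170 mm from the ladder's −x face.

A is a ladder. B is a bookshelf. The bookshelf is on the floor beside the ladder on its −x side. The gap between the bookshelf and the ladder is 170 mm.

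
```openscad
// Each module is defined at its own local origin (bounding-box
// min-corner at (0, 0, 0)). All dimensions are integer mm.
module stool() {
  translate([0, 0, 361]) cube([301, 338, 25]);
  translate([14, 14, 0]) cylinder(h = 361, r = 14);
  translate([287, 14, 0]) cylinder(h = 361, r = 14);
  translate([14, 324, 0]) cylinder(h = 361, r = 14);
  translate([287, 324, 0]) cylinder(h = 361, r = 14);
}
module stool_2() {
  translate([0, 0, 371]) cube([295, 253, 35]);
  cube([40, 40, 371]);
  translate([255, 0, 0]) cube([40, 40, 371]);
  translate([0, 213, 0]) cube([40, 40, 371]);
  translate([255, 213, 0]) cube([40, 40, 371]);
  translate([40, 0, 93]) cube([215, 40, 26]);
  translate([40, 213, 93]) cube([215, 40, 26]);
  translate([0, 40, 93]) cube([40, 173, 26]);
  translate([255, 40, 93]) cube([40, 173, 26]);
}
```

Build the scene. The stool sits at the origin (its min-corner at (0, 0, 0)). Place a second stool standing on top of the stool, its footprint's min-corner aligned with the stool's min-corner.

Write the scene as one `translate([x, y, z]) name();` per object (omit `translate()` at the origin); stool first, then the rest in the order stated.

stool();
translate([0, 0, 386]) stool_2();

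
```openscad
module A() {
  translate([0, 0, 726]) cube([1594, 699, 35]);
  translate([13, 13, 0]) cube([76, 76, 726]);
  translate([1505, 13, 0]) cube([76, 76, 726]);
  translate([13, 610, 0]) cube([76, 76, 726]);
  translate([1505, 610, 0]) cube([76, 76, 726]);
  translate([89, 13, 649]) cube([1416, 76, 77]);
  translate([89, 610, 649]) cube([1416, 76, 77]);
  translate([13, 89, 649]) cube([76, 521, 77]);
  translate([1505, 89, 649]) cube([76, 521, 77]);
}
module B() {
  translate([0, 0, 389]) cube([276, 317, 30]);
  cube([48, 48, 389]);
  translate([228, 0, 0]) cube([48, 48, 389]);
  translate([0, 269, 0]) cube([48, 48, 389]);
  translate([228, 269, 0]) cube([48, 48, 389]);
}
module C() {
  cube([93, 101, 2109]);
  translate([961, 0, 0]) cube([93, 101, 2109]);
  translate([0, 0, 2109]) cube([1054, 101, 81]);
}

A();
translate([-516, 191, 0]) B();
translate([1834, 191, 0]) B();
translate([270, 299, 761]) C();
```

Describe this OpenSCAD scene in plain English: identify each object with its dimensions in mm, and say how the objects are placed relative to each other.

A is a table with a 1594×699 mm rectangular top, 35 mm thick, top surface at z = 761 mm, supported by four 76×76 mm square legs, each inset 13 mm from the nearest pair of top edges, running from the floor. Four apron rails, 76 mm thick and 77 mm tall, run between adjacent legs with their top edges flush with the underside of the top and their outer faces flush with the legs' outer faces.

B is a four-legged stool. The seat is a 276×317×30 mm slab whose top surface is at z = 419 mm; four square legs, each 48×48 mm in cross-section, run from the floor (z = 0) to the underside of the seat, each flush with a corner of the seat.

C is a door frame. The clear opening is 868 mm wide and 2109 mm high. Two 93 mm wide jambs, 101 mm deep, stand either side of the opening from the floor to the top of the opening. A 81 mm thick head sits across the top of both jambs, spanning the full outside width of the frame.

Two stools sit around the table at the −x, +x sides. The door frame is on top of the table, centred.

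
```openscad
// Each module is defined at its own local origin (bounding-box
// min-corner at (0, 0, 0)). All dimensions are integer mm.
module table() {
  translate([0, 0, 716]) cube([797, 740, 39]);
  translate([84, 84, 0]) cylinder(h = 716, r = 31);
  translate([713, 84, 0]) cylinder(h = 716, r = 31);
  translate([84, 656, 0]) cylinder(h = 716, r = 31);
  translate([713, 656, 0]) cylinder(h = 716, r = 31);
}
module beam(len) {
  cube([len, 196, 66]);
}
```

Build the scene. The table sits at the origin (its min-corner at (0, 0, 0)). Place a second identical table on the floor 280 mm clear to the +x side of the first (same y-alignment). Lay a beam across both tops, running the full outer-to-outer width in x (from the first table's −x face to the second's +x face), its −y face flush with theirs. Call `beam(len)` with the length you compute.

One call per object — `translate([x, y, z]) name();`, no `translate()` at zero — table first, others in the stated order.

table();
translate([1077, 0, 0]) table();
translate([0, 0, 755]) beam(1874);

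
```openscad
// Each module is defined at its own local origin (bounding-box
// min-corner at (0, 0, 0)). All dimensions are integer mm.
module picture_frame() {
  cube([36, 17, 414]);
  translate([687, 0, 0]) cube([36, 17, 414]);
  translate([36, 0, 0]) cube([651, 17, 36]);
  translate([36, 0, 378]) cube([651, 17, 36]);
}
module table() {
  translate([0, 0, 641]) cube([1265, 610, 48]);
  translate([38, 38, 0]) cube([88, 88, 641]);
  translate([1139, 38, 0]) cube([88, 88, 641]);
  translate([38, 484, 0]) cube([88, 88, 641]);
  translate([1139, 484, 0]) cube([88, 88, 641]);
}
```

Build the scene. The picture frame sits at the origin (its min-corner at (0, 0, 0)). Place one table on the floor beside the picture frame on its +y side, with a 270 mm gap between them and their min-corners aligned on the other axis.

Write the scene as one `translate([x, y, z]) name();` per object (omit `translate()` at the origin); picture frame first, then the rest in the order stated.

picture_frame();
translate([0, 287, 0]) table();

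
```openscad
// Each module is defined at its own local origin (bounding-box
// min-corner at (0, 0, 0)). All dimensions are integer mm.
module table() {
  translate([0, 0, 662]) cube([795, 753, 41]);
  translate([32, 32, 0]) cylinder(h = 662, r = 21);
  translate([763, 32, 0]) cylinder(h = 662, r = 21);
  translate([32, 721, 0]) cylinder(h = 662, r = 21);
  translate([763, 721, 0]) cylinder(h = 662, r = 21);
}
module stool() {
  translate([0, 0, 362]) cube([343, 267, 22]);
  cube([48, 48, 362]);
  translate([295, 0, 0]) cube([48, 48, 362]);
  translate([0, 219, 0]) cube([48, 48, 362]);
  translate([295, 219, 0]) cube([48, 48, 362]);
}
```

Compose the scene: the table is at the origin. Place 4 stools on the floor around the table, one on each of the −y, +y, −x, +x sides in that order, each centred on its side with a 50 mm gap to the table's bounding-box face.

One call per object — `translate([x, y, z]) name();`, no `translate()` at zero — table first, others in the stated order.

table();
translate([226, -317, 0]) stool();
translate([226, 803, 0]) stool();
translate([-393, 243, 0]) stool();
translate([845, 243, 0]) stool();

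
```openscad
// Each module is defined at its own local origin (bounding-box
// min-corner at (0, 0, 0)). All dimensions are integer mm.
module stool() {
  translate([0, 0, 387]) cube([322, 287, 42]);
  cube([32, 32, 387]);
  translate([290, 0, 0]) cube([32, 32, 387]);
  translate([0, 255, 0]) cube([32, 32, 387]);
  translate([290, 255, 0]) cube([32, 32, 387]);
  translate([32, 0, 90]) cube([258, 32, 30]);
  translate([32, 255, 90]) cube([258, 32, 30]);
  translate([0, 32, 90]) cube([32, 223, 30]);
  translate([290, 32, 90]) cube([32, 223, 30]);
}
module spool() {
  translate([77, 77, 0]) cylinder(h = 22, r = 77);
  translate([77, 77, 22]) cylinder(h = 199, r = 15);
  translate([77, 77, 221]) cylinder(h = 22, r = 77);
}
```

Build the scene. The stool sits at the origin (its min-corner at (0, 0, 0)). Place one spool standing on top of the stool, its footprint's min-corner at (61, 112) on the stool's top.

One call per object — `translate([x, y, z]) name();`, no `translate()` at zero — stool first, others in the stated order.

stool();
translate([61, 112, 429]) spool();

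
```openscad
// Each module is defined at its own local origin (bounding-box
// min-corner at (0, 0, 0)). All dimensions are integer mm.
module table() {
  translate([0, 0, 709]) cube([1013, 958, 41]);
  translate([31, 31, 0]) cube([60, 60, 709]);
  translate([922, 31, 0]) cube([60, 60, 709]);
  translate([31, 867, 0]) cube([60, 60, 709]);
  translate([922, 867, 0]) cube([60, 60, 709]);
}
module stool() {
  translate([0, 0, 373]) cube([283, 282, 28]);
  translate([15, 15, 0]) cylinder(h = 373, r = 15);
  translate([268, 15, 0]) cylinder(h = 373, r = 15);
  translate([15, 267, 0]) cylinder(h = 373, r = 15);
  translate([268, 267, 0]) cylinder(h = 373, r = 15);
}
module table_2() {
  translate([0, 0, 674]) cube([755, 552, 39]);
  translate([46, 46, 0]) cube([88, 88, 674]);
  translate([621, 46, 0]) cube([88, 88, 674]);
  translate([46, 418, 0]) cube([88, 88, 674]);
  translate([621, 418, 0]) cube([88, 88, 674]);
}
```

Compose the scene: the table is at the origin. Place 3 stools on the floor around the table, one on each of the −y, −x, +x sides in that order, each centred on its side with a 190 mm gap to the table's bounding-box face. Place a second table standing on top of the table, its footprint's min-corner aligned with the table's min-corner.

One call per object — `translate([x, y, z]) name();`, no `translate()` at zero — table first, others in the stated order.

table();
translate([365, -472, 0]) stool();
translate([-473, 338, 0]) stool();
translate([1203, 338, 0]) stool();
translate([0, 0, 750]) table_2();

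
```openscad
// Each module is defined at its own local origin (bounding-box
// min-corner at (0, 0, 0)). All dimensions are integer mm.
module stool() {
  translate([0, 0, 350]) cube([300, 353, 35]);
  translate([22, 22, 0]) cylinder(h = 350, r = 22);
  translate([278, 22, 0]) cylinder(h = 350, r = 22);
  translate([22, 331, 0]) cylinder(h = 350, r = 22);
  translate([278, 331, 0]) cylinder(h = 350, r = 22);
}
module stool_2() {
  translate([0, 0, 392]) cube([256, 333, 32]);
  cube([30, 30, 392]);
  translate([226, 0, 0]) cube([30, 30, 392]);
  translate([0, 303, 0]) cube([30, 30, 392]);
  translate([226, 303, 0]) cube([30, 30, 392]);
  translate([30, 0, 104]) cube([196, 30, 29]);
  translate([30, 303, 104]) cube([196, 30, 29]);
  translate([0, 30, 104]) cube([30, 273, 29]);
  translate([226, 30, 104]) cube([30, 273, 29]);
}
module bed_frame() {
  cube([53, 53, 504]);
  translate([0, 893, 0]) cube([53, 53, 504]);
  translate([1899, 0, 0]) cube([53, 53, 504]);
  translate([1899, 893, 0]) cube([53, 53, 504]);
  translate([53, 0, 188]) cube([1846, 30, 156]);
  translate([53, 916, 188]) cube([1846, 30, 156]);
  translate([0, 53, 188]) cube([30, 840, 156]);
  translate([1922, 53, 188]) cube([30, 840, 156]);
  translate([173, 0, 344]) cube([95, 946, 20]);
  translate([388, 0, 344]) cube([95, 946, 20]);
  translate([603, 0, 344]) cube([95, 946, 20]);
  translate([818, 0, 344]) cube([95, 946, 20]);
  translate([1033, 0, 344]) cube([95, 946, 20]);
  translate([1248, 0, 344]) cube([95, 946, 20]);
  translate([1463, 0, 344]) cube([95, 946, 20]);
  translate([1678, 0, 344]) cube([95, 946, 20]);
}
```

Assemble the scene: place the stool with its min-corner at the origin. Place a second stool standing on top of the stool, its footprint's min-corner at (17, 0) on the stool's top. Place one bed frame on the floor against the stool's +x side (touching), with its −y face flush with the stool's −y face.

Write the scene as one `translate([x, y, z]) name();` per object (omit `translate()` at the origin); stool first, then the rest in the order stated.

stool();
translate([17, 0, 385]) stool_2();
translate([300, 0, 0]) bed_frame();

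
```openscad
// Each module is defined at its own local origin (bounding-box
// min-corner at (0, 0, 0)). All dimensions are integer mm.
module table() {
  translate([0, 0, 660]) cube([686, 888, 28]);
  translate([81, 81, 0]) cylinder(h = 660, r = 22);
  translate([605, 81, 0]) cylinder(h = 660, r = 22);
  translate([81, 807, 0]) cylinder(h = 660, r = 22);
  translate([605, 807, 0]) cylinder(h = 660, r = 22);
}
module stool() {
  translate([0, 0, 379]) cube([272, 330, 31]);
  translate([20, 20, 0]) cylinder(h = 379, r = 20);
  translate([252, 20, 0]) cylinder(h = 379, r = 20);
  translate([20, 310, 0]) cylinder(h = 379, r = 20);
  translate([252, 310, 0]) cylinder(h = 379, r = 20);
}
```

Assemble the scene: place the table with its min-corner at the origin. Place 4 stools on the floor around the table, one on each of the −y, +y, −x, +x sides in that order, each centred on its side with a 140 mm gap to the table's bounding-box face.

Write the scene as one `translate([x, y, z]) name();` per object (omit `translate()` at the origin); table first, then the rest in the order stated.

table();
translate([207, -470, 0]) stool();
translate([207, 1028, 0]) stool();
translate([-412, 279, 0]) stool();
translate([826, 279, 0]) stool();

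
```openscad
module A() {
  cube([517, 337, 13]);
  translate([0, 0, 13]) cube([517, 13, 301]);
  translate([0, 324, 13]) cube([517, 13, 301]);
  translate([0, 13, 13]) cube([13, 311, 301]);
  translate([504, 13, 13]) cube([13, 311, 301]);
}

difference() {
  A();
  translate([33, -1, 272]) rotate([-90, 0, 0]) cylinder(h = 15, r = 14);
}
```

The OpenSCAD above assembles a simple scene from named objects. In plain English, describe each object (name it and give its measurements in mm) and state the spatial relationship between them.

A is an open storage box with external size 517×337×314 mm and wall thickness 13 mm (the base is also 13 mm thick). The base covers the whole footprint; the four walls stand on the base, with the y-facing walls full-width and the x-facing walls fitting between their inner faces.

The open box has a circular hole of radius 14 mm through its front wall, centred at (x = 33, z = 272).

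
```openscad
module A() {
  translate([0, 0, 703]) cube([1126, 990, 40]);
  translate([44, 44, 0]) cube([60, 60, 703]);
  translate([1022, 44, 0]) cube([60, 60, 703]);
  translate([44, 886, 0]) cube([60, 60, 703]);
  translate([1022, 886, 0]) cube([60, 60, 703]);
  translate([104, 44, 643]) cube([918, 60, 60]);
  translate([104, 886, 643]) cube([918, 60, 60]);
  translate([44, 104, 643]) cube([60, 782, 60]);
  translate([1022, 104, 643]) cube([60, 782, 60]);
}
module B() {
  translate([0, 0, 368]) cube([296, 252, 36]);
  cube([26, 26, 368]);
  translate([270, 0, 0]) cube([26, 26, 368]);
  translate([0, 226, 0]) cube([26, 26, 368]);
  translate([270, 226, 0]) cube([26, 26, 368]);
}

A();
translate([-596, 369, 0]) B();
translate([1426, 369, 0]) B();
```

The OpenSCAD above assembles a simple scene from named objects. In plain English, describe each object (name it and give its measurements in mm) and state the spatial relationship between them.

A is a table with a 1126×990 mm rectangular top, 40 mm thick, top surface at z = 743 mm, supported by four 60×60 mm square legs, each inset 44 mm from the nearest pair of top edges, running from the floor. Four apron rails, 60 mm thick and 60 mm tall, run between adjacent legs with their top edges flush with the underside of the top and their outer faces flush with the legs' outer faces.

B is a simple wooden stool: a rectangular seat 296 mm (x) by 252 mm (y), 36 mm thick, top face at z = 404 mm, on four square legs, each 26×26 mm in cross-section. The legs rest on z = 0, each flush with a corner of the seat.

Two stools sit around the table at the −x, +x sides.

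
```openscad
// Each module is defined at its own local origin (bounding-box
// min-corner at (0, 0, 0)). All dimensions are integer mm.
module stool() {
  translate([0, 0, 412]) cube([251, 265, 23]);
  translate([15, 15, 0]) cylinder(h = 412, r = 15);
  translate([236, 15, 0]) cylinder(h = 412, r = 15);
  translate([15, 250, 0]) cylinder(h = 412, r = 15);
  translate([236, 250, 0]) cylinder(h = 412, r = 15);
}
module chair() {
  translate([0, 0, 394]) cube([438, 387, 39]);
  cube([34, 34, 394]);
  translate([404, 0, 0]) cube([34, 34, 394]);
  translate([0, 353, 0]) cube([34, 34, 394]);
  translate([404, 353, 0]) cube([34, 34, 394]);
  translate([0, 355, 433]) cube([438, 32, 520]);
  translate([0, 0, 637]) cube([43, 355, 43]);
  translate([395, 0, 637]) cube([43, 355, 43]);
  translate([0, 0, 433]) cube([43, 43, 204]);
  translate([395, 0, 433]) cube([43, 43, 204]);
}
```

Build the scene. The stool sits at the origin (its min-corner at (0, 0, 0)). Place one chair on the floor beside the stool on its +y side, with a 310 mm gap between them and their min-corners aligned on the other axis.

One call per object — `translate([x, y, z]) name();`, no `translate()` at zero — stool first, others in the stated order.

stool();
translate([0, 575, 0]) chair();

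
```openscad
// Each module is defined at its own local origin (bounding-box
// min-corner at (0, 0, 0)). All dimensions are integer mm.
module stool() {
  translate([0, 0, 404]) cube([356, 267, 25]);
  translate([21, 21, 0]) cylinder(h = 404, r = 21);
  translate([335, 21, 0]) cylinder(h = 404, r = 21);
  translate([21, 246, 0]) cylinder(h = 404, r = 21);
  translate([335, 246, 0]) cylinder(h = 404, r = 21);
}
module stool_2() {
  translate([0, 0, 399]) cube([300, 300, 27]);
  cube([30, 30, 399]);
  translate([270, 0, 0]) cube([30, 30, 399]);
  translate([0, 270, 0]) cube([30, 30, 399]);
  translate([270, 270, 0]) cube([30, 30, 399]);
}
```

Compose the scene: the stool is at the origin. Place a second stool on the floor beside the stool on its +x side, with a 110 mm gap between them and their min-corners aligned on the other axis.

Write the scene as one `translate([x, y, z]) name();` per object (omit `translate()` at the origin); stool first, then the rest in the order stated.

stool();
translate([466, 0, 0]) stool_2();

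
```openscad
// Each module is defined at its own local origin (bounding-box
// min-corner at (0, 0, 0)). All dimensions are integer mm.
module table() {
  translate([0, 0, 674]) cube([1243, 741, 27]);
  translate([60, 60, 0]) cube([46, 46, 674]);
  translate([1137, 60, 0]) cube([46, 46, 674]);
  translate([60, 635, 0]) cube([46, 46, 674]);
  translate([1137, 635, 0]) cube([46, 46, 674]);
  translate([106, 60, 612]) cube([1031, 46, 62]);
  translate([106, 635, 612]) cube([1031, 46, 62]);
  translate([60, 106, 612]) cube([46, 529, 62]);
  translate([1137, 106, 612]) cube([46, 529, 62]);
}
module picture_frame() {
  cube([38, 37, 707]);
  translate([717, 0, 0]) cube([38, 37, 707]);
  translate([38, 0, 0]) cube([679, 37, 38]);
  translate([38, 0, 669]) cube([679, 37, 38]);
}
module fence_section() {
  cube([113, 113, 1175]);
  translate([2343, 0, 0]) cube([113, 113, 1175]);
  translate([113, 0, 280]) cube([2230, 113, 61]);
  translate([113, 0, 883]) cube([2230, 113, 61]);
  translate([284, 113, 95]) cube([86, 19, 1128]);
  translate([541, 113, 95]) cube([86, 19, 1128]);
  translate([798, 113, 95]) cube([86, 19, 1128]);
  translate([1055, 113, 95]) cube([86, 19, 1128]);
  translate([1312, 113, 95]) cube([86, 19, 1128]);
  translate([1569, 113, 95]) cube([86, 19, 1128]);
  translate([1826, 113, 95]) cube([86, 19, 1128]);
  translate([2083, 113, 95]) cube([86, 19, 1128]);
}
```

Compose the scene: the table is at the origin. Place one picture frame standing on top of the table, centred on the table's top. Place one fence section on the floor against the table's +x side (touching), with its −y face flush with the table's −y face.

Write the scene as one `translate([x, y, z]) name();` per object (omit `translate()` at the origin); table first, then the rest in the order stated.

table();
translate([244, 352, 701]) picture_frame();
translate([1243, 0, 0]) fence_section();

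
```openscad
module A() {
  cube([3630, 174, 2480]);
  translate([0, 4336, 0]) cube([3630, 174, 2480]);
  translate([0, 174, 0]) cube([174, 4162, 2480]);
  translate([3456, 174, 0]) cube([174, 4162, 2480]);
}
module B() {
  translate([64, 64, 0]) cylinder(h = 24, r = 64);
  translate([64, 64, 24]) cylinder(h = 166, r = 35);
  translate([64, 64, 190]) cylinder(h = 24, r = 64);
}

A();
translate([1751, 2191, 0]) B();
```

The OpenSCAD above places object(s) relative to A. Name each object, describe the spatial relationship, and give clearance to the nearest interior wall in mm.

A is a house frame. B is a spool. The spool sits inside the house frame, centred. The clearance to the nearest interior wall is 1577 mm.

Clearances: x = 1577, y = 2017; minimum 1577 mm.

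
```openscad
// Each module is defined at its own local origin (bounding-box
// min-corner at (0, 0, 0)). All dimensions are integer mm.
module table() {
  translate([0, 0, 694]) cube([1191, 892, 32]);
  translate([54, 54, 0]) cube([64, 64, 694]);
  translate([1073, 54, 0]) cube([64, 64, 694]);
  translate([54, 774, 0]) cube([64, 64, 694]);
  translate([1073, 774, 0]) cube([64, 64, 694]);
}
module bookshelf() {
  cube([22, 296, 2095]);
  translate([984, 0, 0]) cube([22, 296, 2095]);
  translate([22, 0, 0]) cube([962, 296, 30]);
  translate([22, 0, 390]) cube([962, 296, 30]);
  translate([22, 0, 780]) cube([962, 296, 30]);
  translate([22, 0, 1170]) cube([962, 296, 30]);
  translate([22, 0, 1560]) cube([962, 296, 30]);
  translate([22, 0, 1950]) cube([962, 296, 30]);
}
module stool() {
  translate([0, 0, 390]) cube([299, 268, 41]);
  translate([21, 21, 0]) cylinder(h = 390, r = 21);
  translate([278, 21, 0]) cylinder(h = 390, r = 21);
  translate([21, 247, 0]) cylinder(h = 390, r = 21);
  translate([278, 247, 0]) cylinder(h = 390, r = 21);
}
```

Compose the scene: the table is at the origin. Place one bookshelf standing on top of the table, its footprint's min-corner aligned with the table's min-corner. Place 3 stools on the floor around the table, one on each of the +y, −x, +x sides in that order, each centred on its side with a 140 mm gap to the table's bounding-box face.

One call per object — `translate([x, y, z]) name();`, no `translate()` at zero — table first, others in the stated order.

table();
translate([0, 0, 726]) bookshelf();
translate([446, 1032, 0]) stool();
translate([-439, 312, 0]) stool();
translate([1331, 312, 0]) stool();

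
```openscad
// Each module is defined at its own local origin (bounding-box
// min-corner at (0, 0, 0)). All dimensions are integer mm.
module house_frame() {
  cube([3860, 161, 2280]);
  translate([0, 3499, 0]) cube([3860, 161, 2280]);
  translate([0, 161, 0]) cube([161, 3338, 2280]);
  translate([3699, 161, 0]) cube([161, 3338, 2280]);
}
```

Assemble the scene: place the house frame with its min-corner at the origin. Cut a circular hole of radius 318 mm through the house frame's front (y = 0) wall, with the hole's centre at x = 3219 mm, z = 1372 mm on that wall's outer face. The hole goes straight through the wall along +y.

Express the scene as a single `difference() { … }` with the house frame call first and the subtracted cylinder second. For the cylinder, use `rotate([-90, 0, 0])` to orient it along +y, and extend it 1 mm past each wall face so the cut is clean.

difference() {
  house_frame();
  translate([3219, -1, 1372]) rotate([-90, 0, 0]) cylinder(h = 163, r = 318);
}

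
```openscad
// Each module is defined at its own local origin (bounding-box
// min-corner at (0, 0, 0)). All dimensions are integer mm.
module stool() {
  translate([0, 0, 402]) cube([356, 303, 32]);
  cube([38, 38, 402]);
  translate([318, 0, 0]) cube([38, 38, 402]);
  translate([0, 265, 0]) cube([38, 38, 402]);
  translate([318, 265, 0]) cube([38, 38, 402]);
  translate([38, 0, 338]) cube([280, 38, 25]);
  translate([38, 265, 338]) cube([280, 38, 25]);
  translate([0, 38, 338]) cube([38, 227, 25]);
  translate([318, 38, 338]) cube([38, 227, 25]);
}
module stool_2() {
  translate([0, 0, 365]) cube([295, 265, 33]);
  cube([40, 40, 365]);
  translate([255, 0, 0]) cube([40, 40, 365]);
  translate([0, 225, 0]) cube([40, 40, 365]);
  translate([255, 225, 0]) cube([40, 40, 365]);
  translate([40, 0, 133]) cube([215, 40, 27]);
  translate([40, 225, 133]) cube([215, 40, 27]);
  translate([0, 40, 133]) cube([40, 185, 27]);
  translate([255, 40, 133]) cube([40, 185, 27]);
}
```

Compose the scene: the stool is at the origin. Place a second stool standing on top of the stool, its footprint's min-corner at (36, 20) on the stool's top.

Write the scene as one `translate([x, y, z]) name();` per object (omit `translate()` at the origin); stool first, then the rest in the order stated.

stool();
translate([36, 20, 434]) stool_2();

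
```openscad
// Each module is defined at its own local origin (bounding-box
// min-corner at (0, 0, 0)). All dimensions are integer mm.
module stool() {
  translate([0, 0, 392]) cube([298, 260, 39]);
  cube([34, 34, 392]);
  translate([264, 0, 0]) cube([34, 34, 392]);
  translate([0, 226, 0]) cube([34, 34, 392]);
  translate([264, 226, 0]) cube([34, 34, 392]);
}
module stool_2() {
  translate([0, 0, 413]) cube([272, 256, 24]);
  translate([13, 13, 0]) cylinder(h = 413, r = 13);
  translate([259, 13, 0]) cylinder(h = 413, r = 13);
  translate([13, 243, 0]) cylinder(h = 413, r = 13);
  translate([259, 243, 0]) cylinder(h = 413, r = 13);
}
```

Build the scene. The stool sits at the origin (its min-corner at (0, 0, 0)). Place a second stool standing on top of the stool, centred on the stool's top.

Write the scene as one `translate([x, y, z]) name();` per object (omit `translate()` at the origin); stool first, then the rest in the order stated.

stool();
translate([13, 2, 431]) stool_2();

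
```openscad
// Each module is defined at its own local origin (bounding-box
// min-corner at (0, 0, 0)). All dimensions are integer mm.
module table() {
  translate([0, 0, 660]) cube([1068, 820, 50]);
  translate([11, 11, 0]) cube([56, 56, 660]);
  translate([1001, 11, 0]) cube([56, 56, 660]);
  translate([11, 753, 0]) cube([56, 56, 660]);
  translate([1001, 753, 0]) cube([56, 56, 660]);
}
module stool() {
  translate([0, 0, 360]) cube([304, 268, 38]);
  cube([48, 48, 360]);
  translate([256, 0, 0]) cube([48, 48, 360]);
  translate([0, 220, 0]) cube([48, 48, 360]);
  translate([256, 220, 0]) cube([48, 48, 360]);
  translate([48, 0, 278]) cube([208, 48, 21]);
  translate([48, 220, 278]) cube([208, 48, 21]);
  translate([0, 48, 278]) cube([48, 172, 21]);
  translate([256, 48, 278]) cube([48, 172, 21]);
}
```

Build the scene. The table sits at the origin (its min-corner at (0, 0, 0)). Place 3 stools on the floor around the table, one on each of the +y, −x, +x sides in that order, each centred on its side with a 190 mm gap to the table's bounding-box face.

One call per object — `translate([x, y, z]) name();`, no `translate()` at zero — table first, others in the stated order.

table();
translate([382, 1010, 0]) stool();
translate([-494, 276, 0]) stool();
translate([1258, 276, 0]) stool();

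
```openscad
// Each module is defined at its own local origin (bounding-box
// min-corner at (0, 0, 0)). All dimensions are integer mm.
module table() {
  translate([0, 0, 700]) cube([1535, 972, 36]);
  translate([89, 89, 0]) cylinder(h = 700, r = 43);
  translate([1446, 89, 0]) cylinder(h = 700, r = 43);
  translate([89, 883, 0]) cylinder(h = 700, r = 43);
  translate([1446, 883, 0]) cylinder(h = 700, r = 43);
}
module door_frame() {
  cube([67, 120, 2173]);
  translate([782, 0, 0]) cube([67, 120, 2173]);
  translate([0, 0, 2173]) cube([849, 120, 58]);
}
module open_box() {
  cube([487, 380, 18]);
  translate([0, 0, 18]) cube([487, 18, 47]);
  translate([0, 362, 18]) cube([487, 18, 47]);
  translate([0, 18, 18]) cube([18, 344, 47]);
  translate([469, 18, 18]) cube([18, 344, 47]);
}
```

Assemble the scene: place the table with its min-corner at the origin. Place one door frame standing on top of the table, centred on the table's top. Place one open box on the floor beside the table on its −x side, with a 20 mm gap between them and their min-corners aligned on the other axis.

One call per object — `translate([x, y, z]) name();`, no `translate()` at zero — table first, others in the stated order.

table();
translate([343, 426, 736]) door_frame();
translate([-507, 0, 0]) open_box();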